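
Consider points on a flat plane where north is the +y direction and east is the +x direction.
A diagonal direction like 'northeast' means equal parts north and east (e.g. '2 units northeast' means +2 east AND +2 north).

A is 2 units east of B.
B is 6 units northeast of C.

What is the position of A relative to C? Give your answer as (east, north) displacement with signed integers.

Place C at the origin (east=0, north=0).
  B is 6 units northeast of C: delta (east=+6, north=+6); B at (east=6, north=6).
  A is 2 units east of B: delta (east=+2, north=+0); A at (east=8, north=6).
Therefore A relative to C: (east=8, north=6).

Answer: A is at (east=8, north=6) relative to C.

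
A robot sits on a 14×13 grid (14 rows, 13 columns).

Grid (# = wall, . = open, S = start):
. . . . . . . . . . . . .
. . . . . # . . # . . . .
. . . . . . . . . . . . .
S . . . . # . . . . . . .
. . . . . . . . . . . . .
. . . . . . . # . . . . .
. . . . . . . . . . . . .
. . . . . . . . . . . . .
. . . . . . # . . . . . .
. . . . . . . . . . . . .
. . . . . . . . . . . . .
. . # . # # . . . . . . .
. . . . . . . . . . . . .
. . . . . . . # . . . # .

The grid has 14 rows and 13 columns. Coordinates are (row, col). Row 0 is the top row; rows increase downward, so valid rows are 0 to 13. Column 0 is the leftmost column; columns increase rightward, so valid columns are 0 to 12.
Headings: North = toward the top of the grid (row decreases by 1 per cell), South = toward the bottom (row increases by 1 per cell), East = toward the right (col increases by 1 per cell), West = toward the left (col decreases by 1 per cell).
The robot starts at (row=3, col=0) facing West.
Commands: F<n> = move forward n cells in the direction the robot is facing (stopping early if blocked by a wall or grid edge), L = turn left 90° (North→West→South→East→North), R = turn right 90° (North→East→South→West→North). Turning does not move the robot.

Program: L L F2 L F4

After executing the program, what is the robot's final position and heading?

Answer: Final position: (row=0, col=2), facing North

Derivation:
Start: (row=3, col=0), facing West
  L: turn left, now facing South
  L: turn left, now facing East
  F2: move forward 2, now at (row=3, col=2)
  L: turn left, now facing North
  F4: move forward 3/4 (blocked), now at (row=0, col=2)
Final: (row=0, col=2), facing North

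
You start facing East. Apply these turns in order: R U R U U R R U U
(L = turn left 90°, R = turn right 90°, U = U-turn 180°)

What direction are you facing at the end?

Answer: Final heading: West

Derivation:
Start: East
  R (right (90° clockwise)) -> South
  U (U-turn (180°)) -> North
  R (right (90° clockwise)) -> East
  U (U-turn (180°)) -> West
  U (U-turn (180°)) -> East
  R (right (90° clockwise)) -> South
  R (right (90° clockwise)) -> West
  U (U-turn (180°)) -> East
  U (U-turn (180°)) -> West
Final: West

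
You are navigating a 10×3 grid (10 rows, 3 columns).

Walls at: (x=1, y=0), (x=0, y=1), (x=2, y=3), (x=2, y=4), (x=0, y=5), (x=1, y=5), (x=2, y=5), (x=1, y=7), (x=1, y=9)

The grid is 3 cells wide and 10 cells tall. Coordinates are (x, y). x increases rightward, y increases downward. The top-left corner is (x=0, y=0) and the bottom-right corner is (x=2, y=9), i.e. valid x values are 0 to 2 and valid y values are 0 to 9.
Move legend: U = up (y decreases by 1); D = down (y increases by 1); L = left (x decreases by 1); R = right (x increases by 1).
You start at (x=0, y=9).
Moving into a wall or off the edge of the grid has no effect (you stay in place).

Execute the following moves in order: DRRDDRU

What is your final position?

Answer: Final position: (x=0, y=8)

Derivation:
Start: (x=0, y=9)
  D (down): blocked, stay at (x=0, y=9)
  R (right): blocked, stay at (x=0, y=9)
  R (right): blocked, stay at (x=0, y=9)
  D (down): blocked, stay at (x=0, y=9)
  D (down): blocked, stay at (x=0, y=9)
  R (right): blocked, stay at (x=0, y=9)
  U (up): (x=0, y=9) -> (x=0, y=8)
Final: (x=0, y=8)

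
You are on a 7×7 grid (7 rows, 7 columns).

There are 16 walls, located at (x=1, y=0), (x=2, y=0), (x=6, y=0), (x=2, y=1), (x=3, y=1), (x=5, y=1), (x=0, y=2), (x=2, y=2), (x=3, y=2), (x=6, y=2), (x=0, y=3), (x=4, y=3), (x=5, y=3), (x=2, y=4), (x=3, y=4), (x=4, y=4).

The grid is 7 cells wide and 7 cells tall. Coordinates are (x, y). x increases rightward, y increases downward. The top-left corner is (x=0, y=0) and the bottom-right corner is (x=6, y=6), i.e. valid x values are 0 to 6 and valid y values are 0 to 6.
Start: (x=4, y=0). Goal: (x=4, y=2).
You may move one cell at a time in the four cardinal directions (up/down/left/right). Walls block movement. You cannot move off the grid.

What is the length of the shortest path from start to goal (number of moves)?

Answer: Shortest path length: 2

Derivation:
BFS from (x=4, y=0) until reaching (x=4, y=2):
  Distance 0: (x=4, y=0)
  Distance 1: (x=3, y=0), (x=5, y=0), (x=4, y=1)
  Distance 2: (x=4, y=2)  <- goal reached here
One shortest path (2 moves): (x=4, y=0) -> (x=4, y=1) -> (x=4, y=2)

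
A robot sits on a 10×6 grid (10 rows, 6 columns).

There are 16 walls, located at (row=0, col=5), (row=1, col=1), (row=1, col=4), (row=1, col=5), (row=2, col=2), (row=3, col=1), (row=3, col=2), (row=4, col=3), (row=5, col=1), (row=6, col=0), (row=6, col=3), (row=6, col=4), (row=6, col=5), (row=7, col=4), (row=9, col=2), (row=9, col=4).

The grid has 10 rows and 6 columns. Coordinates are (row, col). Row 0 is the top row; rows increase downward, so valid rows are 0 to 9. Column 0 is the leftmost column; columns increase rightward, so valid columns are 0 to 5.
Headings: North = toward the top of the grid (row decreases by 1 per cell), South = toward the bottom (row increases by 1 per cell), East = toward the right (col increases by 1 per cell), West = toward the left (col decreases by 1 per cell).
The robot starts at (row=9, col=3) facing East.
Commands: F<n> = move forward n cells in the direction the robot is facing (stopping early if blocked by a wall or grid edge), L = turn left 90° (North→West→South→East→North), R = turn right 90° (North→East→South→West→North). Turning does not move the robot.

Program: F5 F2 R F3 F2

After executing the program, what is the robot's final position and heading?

Answer: Final position: (row=9, col=3), facing South

Derivation:
Start: (row=9, col=3), facing East
  F5: move forward 0/5 (blocked), now at (row=9, col=3)
  F2: move forward 0/2 (blocked), now at (row=9, col=3)
  R: turn right, now facing South
  F3: move forward 0/3 (blocked), now at (row=9, col=3)
  F2: move forward 0/2 (blocked), now at (row=9, col=3)
Final: (row=9, col=3), facing South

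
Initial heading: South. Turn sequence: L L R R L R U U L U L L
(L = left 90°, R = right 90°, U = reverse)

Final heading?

Answer: Final heading: East

Derivation:
Start: South
  L (left (90° counter-clockwise)) -> East
  L (left (90° counter-clockwise)) -> North
  R (right (90° clockwise)) -> East
  R (right (90° clockwise)) -> South
  L (left (90° counter-clockwise)) -> East
  R (right (90° clockwise)) -> South
  U (U-turn (180°)) -> North
  U (U-turn (180°)) -> South
  L (left (90° counter-clockwise)) -> East
  U (U-turn (180°)) -> West
  L (left (90° counter-clockwise)) -> South
  L (left (90° counter-clockwise)) -> East
Final: East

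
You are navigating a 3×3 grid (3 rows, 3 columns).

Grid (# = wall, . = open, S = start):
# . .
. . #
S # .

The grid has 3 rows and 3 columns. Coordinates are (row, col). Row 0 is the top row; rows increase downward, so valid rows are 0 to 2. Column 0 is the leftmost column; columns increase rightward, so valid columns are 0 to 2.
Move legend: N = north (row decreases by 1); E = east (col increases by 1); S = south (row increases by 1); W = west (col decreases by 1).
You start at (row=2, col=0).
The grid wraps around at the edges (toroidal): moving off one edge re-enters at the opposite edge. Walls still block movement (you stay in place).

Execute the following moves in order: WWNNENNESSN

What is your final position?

Answer: Final position: (row=0, col=1)

Derivation:
Start: (row=2, col=0)
  W (west): (row=2, col=0) -> (row=2, col=2)
  W (west): blocked, stay at (row=2, col=2)
  N (north): blocked, stay at (row=2, col=2)
  N (north): blocked, stay at (row=2, col=2)
  E (east): (row=2, col=2) -> (row=2, col=0)
  N (north): (row=2, col=0) -> (row=1, col=0)
  N (north): blocked, stay at (row=1, col=0)
  E (east): (row=1, col=0) -> (row=1, col=1)
  S (south): blocked, stay at (row=1, col=1)
  S (south): blocked, stay at (row=1, col=1)
  N (north): (row=1, col=1) -> (row=0, col=1)
Final: (row=0, col=1)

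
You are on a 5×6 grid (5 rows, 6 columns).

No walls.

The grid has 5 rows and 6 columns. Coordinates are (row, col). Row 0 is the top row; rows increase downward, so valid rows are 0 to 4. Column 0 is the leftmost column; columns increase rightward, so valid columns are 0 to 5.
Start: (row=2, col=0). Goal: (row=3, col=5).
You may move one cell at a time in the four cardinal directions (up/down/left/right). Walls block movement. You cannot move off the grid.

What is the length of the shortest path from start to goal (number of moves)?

Answer: Shortest path length: 6

Derivation:
BFS from (row=2, col=0) until reaching (row=3, col=5):
  Distance 0: (row=2, col=0)
  Distance 1: (row=1, col=0), (row=2, col=1), (row=3, col=0)
  Distance 2: (row=0, col=0), (row=1, col=1), (row=2, col=2), (row=3, col=1), (row=4, col=0)
  Distance 3: (row=0, col=1), (row=1, col=2), (row=2, col=3), (row=3, col=2), (row=4, col=1)
  Distance 4: (row=0, col=2), (row=1, col=3), (row=2, col=4), (row=3, col=3), (row=4, col=2)
  Distance 5: (row=0, col=3), (row=1, col=4), (row=2, col=5), (row=3, col=4), (row=4, col=3)
  Distance 6: (row=0, col=4), (row=1, col=5), (row=3, col=5), (row=4, col=4)  <- goal reached here
One shortest path (6 moves): (row=2, col=0) -> (row=2, col=1) -> (row=2, col=2) -> (row=2, col=3) -> (row=2, col=4) -> (row=2, col=5) -> (row=3, col=5)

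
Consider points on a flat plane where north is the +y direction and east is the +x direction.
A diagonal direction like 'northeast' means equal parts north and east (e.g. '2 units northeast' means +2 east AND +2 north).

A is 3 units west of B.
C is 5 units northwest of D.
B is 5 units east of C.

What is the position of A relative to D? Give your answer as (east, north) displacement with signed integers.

Answer: A is at (east=-3, north=5) relative to D.

Derivation:
Place D at the origin (east=0, north=0).
  C is 5 units northwest of D: delta (east=-5, north=+5); C at (east=-5, north=5).
  B is 5 units east of C: delta (east=+5, north=+0); B at (east=0, north=5).
  A is 3 units west of B: delta (east=-3, north=+0); A at (east=-3, north=5).
Therefore A relative to D: (east=-3, north=5).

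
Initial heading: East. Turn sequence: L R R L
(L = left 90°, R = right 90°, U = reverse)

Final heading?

Start: East
  L (left (90° counter-clockwise)) -> North
  R (right (90° clockwise)) -> East
  R (right (90° clockwise)) -> South
  L (left (90° counter-clockwise)) -> East
Final: East

Answer: Final heading: East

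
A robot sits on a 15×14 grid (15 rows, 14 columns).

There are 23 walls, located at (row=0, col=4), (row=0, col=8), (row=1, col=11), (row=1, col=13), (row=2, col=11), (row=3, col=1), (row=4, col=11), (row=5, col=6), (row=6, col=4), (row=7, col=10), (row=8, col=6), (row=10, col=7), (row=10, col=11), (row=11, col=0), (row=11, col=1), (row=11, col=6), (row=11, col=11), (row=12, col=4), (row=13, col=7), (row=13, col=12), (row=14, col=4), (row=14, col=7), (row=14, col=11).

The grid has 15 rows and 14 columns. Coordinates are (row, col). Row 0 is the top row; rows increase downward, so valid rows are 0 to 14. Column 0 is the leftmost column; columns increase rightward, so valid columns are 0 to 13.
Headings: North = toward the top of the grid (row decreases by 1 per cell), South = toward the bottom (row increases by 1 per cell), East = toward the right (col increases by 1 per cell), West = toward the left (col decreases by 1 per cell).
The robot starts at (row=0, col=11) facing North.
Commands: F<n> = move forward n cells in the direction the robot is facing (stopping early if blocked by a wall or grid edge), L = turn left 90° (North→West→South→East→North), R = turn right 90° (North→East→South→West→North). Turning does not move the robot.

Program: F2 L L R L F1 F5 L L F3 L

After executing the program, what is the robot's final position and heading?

Answer: Final position: (row=0, col=11), facing West

Derivation:
Start: (row=0, col=11), facing North
  F2: move forward 0/2 (blocked), now at (row=0, col=11)
  L: turn left, now facing West
  L: turn left, now facing South
  R: turn right, now facing West
  L: turn left, now facing South
  F1: move forward 0/1 (blocked), now at (row=0, col=11)
  F5: move forward 0/5 (blocked), now at (row=0, col=11)
  L: turn left, now facing East
  L: turn left, now facing North
  F3: move forward 0/3 (blocked), now at (row=0, col=11)
  L: turn left, now facing West
Final: (row=0, col=11), facing West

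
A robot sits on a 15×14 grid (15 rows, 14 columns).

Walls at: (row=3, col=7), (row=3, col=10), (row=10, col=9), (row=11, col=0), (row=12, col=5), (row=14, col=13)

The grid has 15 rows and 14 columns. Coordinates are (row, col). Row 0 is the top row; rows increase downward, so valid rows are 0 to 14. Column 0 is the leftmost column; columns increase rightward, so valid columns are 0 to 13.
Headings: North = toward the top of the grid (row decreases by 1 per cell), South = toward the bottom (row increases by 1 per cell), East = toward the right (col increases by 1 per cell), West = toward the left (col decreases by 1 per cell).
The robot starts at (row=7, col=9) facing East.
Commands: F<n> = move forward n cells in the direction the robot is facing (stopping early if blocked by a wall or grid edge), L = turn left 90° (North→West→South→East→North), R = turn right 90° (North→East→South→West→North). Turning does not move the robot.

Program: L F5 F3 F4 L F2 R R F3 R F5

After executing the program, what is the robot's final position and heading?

Start: (row=7, col=9), facing East
  L: turn left, now facing North
  F5: move forward 5, now at (row=2, col=9)
  F3: move forward 2/3 (blocked), now at (row=0, col=9)
  F4: move forward 0/4 (blocked), now at (row=0, col=9)
  L: turn left, now facing West
  F2: move forward 2, now at (row=0, col=7)
  R: turn right, now facing North
  R: turn right, now facing East
  F3: move forward 3, now at (row=0, col=10)
  R: turn right, now facing South
  F5: move forward 2/5 (blocked), now at (row=2, col=10)
Final: (row=2, col=10), facing South

Answer: Final position: (row=2, col=10), facing South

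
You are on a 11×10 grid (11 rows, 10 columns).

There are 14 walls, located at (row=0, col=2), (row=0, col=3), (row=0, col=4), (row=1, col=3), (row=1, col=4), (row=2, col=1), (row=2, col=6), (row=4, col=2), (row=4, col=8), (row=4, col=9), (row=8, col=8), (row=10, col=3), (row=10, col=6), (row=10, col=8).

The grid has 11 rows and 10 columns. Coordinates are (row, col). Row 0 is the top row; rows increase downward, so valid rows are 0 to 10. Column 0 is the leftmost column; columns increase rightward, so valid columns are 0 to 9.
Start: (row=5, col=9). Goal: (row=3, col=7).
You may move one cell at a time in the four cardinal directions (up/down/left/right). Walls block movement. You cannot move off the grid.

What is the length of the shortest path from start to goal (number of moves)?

BFS from (row=5, col=9) until reaching (row=3, col=7):
  Distance 0: (row=5, col=9)
  Distance 1: (row=5, col=8), (row=6, col=9)
  Distance 2: (row=5, col=7), (row=6, col=8), (row=7, col=9)
  Distance 3: (row=4, col=7), (row=5, col=6), (row=6, col=7), (row=7, col=8), (row=8, col=9)
  Distance 4: (row=3, col=7), (row=4, col=6), (row=5, col=5), (row=6, col=6), (row=7, col=7), (row=9, col=9)  <- goal reached here
One shortest path (4 moves): (row=5, col=9) -> (row=5, col=8) -> (row=5, col=7) -> (row=4, col=7) -> (row=3, col=7)

Answer: Shortest path length: 4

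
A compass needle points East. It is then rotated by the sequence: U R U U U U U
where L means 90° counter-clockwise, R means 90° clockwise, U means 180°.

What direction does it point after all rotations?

Start: East
  U (U-turn (180°)) -> West
  R (right (90° clockwise)) -> North
  U (U-turn (180°)) -> South
  U (U-turn (180°)) -> North
  U (U-turn (180°)) -> South
  U (U-turn (180°)) -> North
  U (U-turn (180°)) -> South
Final: South

Answer: Final heading: South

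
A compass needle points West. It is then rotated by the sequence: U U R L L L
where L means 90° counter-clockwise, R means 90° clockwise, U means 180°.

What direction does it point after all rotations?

Answer: Final heading: East

Derivation:
Start: West
  U (U-turn (180°)) -> East
  U (U-turn (180°)) -> West
  R (right (90° clockwise)) -> North
  L (left (90° counter-clockwise)) -> West
  L (left (90° counter-clockwise)) -> South
  L (left (90° counter-clockwise)) -> East
Final: East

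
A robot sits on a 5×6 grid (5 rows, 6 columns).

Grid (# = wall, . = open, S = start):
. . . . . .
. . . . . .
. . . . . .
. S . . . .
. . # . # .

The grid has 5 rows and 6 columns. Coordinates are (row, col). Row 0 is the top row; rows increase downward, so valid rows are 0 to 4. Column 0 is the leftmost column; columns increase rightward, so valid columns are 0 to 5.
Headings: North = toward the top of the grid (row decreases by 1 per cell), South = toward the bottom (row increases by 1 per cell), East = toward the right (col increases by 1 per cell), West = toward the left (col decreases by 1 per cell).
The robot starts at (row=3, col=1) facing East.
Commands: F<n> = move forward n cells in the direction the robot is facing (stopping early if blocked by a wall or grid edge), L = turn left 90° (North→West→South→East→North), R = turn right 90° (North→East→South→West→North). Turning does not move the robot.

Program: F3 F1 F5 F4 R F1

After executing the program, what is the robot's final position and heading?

Answer: Final position: (row=4, col=5), facing South

Derivation:
Start: (row=3, col=1), facing East
  F3: move forward 3, now at (row=3, col=4)
  F1: move forward 1, now at (row=3, col=5)
  F5: move forward 0/5 (blocked), now at (row=3, col=5)
  F4: move forward 0/4 (blocked), now at (row=3, col=5)
  R: turn right, now facing South
  F1: move forward 1, now at (row=4, col=5)
Final: (row=4, col=5), facing South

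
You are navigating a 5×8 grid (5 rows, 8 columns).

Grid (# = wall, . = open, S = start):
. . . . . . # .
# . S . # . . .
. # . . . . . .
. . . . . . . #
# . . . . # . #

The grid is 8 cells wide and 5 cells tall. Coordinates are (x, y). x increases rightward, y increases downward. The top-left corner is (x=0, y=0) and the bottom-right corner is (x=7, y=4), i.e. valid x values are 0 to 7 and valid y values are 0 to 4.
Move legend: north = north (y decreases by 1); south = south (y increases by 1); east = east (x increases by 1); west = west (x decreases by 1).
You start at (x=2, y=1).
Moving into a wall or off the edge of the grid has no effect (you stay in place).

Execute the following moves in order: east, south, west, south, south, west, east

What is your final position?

Answer: Final position: (x=2, y=4)

Derivation:
Start: (x=2, y=1)
  east (east): (x=2, y=1) -> (x=3, y=1)
  south (south): (x=3, y=1) -> (x=3, y=2)
  west (west): (x=3, y=2) -> (x=2, y=2)
  south (south): (x=2, y=2) -> (x=2, y=3)
  south (south): (x=2, y=3) -> (x=2, y=4)
  west (west): (x=2, y=4) -> (x=1, y=4)
  east (east): (x=1, y=4) -> (x=2, y=4)
Final: (x=2, y=4)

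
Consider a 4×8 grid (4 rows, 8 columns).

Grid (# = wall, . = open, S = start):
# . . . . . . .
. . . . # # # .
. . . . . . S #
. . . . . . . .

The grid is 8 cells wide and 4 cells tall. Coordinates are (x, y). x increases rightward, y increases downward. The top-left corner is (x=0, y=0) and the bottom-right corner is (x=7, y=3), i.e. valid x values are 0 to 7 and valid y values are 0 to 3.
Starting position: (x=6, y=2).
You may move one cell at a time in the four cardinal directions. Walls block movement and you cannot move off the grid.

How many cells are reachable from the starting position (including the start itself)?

BFS flood-fill from (x=6, y=2):
  Distance 0: (x=6, y=2)
  Distance 1: (x=5, y=2), (x=6, y=3)
  Distance 2: (x=4, y=2), (x=5, y=3), (x=7, y=3)
  Distance 3: (x=3, y=2), (x=4, y=3)
  Distance 4: (x=3, y=1), (x=2, y=2), (x=3, y=3)
  Distance 5: (x=3, y=0), (x=2, y=1), (x=1, y=2), (x=2, y=3)
  Distance 6: (x=2, y=0), (x=4, y=0), (x=1, y=1), (x=0, y=2), (x=1, y=3)
  Distance 7: (x=1, y=0), (x=5, y=0), (x=0, y=1), (x=0, y=3)
  Distance 8: (x=6, y=0)
  Distance 9: (x=7, y=0)
  Distance 10: (x=7, y=1)
Total reachable: 27 (grid has 27 open cells total)

Answer: Reachable cells: 27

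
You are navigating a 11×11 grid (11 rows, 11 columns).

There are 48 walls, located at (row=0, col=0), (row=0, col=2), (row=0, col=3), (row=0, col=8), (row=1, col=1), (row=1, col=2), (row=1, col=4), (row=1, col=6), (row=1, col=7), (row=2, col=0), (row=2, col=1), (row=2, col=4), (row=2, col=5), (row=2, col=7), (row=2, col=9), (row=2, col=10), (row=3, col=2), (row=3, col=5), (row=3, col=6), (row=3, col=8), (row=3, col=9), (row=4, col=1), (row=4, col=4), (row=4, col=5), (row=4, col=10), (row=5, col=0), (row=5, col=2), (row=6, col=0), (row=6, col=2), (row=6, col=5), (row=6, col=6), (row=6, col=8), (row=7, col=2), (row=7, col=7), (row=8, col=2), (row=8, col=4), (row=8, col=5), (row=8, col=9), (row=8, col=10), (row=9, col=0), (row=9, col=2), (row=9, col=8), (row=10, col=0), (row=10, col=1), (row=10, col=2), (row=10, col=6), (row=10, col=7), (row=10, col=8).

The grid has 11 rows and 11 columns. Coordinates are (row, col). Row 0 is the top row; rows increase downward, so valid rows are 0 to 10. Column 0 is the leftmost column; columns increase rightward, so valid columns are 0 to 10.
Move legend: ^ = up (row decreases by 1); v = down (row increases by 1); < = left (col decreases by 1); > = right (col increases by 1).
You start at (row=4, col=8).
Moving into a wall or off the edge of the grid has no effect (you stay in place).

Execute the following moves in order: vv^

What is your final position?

Answer: Final position: (row=4, col=8)

Derivation:
Start: (row=4, col=8)
  v (down): (row=4, col=8) -> (row=5, col=8)
  v (down): blocked, stay at (row=5, col=8)
  ^ (up): (row=5, col=8) -> (row=4, col=8)
Final: (row=4, col=8)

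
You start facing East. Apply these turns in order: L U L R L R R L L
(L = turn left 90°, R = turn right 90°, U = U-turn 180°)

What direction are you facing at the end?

Answer: Final heading: East

Derivation:
Start: East
  L (left (90° counter-clockwise)) -> North
  U (U-turn (180°)) -> South
  L (left (90° counter-clockwise)) -> East
  R (right (90° clockwise)) -> South
  L (left (90° counter-clockwise)) -> East
  R (right (90° clockwise)) -> South
  R (right (90° clockwise)) -> West
  L (left (90° counter-clockwise)) -> South
  L (left (90° counter-clockwise)) -> East
Final: East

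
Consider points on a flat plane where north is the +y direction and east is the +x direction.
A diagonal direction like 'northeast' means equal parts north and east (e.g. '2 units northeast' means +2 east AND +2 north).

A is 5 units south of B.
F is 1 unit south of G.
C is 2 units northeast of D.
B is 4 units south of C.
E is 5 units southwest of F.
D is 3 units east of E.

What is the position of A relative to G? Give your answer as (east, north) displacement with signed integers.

Answer: A is at (east=0, north=-13) relative to G.

Derivation:
Place G at the origin (east=0, north=0).
  F is 1 unit south of G: delta (east=+0, north=-1); F at (east=0, north=-1).
  E is 5 units southwest of F: delta (east=-5, north=-5); E at (east=-5, north=-6).
  D is 3 units east of E: delta (east=+3, north=+0); D at (east=-2, north=-6).
  C is 2 units northeast of D: delta (east=+2, north=+2); C at (east=0, north=-4).
  B is 4 units south of C: delta (east=+0, north=-4); B at (east=0, north=-8).
  A is 5 units south of B: delta (east=+0, north=-5); A at (east=0, north=-13).
Therefore A relative to G: (east=0, north=-13).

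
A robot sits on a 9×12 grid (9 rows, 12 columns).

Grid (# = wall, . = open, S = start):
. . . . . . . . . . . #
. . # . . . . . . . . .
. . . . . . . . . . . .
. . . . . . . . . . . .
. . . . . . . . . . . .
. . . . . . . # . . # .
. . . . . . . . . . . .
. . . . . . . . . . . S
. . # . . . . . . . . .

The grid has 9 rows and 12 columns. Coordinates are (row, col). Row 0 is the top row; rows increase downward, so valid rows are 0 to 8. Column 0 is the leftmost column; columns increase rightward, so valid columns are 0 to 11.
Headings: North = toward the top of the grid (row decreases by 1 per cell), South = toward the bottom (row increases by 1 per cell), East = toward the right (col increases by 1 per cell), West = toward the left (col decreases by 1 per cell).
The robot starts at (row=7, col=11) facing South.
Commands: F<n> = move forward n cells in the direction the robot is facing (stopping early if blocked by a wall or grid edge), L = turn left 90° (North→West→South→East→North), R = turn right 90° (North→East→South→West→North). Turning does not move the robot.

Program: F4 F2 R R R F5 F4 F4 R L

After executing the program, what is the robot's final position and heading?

Answer: Final position: (row=8, col=11), facing East

Derivation:
Start: (row=7, col=11), facing South
  F4: move forward 1/4 (blocked), now at (row=8, col=11)
  F2: move forward 0/2 (blocked), now at (row=8, col=11)
  R: turn right, now facing West
  R: turn right, now facing North
  R: turn right, now facing East
  F5: move forward 0/5 (blocked), now at (row=8, col=11)
  F4: move forward 0/4 (blocked), now at (row=8, col=11)
  F4: move forward 0/4 (blocked), now at (row=8, col=11)
  R: turn right, now facing South
  L: turn left, now facing East
Final: (row=8, col=11), facing East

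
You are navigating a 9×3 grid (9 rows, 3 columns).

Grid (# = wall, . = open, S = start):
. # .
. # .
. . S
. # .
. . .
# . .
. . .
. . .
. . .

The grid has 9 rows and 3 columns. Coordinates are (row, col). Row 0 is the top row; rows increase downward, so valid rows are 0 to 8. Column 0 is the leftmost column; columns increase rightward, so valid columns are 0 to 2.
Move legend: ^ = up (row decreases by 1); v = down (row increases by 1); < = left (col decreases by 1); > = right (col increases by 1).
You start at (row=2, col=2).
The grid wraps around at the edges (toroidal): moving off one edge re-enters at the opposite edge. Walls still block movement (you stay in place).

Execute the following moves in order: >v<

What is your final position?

Answer: Final position: (row=3, col=2)

Derivation:
Start: (row=2, col=2)
  > (right): (row=2, col=2) -> (row=2, col=0)
  v (down): (row=2, col=0) -> (row=3, col=0)
  < (left): (row=3, col=0) -> (row=3, col=2)
Final: (row=3, col=2)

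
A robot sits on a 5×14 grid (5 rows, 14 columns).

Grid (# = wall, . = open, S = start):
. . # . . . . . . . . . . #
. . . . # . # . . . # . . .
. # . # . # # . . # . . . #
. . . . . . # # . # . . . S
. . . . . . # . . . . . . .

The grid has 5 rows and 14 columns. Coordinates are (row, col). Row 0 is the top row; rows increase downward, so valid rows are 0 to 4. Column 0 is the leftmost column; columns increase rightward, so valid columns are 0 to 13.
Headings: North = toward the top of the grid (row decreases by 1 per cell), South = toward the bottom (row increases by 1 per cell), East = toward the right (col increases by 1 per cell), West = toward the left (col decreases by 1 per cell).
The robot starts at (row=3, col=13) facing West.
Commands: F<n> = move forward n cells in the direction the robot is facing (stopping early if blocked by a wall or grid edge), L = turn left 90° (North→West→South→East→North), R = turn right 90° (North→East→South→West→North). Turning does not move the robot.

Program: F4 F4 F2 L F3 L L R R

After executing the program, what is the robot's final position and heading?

Answer: Final position: (row=4, col=10), facing South

Derivation:
Start: (row=3, col=13), facing West
  F4: move forward 3/4 (blocked), now at (row=3, col=10)
  F4: move forward 0/4 (blocked), now at (row=3, col=10)
  F2: move forward 0/2 (blocked), now at (row=3, col=10)
  L: turn left, now facing South
  F3: move forward 1/3 (blocked), now at (row=4, col=10)
  L: turn left, now facing East
  L: turn left, now facing North
  R: turn right, now facing East
  R: turn right, now facing South
Final: (row=4, col=10), facing South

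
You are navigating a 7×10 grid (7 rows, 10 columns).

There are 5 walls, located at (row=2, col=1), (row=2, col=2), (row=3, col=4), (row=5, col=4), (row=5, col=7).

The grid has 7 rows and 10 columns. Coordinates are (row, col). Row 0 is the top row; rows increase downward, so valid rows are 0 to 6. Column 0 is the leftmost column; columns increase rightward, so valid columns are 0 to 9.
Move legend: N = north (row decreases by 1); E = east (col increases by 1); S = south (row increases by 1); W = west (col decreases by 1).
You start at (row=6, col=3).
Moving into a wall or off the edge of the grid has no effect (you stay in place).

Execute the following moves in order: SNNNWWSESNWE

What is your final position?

Answer: Final position: (row=4, col=2)

Derivation:
Start: (row=6, col=3)
  S (south): blocked, stay at (row=6, col=3)
  N (north): (row=6, col=3) -> (row=5, col=3)
  N (north): (row=5, col=3) -> (row=4, col=3)
  N (north): (row=4, col=3) -> (row=3, col=3)
  W (west): (row=3, col=3) -> (row=3, col=2)
  W (west): (row=3, col=2) -> (row=3, col=1)
  S (south): (row=3, col=1) -> (row=4, col=1)
  E (east): (row=4, col=1) -> (row=4, col=2)
  S (south): (row=4, col=2) -> (row=5, col=2)
  N (north): (row=5, col=2) -> (row=4, col=2)
  W (west): (row=4, col=2) -> (row=4, col=1)
  E (east): (row=4, col=1) -> (row=4, col=2)
Final: (row=4, col=2)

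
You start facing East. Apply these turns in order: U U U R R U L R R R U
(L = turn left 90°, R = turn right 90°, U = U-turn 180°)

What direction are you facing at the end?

Start: East
  U (U-turn (180°)) -> West
  U (U-turn (180°)) -> East
  U (U-turn (180°)) -> West
  R (right (90° clockwise)) -> North
  R (right (90° clockwise)) -> East
  U (U-turn (180°)) -> West
  L (left (90° counter-clockwise)) -> South
  R (right (90° clockwise)) -> West
  R (right (90° clockwise)) -> North
  R (right (90° clockwise)) -> East
  U (U-turn (180°)) -> West
Final: West

Answer: Final heading: West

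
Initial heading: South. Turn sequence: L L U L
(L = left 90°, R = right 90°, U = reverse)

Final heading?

Start: South
  L (left (90° counter-clockwise)) -> East
  L (left (90° counter-clockwise)) -> North
  U (U-turn (180°)) -> South
  L (left (90° counter-clockwise)) -> East
Final: East

Answer: Final heading: East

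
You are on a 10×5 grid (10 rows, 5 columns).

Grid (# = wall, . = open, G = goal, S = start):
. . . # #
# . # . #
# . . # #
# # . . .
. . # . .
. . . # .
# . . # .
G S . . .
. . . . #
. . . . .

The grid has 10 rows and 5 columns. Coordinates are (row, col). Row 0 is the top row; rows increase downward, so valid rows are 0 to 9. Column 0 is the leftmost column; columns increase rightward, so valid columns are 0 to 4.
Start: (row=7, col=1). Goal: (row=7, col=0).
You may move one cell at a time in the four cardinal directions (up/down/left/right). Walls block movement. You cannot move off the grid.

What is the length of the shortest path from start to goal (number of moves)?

Answer: Shortest path length: 1

Derivation:
BFS from (row=7, col=1) until reaching (row=7, col=0):
  Distance 0: (row=7, col=1)
  Distance 1: (row=6, col=1), (row=7, col=0), (row=7, col=2), (row=8, col=1)  <- goal reached here
One shortest path (1 moves): (row=7, col=1) -> (row=7, col=0)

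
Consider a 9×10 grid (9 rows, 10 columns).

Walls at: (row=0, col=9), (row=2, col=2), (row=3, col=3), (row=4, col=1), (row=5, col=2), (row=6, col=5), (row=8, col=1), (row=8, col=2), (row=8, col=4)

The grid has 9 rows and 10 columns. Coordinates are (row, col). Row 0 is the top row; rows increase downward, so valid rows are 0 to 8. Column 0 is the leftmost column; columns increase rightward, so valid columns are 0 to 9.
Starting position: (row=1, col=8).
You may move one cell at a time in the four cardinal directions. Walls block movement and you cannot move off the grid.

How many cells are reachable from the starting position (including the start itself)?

BFS flood-fill from (row=1, col=8):
  Distance 0: (row=1, col=8)
  Distance 1: (row=0, col=8), (row=1, col=7), (row=1, col=9), (row=2, col=8)
  Distance 2: (row=0, col=7), (row=1, col=6), (row=2, col=7), (row=2, col=9), (row=3, col=8)
  Distance 3: (row=0, col=6), (row=1, col=5), (row=2, col=6), (row=3, col=7), (row=3, col=9), (row=4, col=8)
  Distance 4: (row=0, col=5), (row=1, col=4), (row=2, col=5), (row=3, col=6), (row=4, col=7), (row=4, col=9), (row=5, col=8)
  Distance 5: (row=0, col=4), (row=1, col=3), (row=2, col=4), (row=3, col=5), (row=4, col=6), (row=5, col=7), (row=5, col=9), (row=6, col=8)
  Distance 6: (row=0, col=3), (row=1, col=2), (row=2, col=3), (row=3, col=4), (row=4, col=5), (row=5, col=6), (row=6, col=7), (row=6, col=9), (row=7, col=8)
  Distance 7: (row=0, col=2), (row=1, col=1), (row=4, col=4), (row=5, col=5), (row=6, col=6), (row=7, col=7), (row=7, col=9), (row=8, col=8)
  Distance 8: (row=0, col=1), (row=1, col=0), (row=2, col=1), (row=4, col=3), (row=5, col=4), (row=7, col=6), (row=8, col=7), (row=8, col=9)
  Distance 9: (row=0, col=0), (row=2, col=0), (row=3, col=1), (row=4, col=2), (row=5, col=3), (row=6, col=4), (row=7, col=5), (row=8, col=6)
  Distance 10: (row=3, col=0), (row=3, col=2), (row=6, col=3), (row=7, col=4), (row=8, col=5)
  Distance 11: (row=4, col=0), (row=6, col=2), (row=7, col=3)
  Distance 12: (row=5, col=0), (row=6, col=1), (row=7, col=2), (row=8, col=3)
  Distance 13: (row=5, col=1), (row=6, col=0), (row=7, col=1)
  Distance 14: (row=7, col=0)
  Distance 15: (row=8, col=0)
Total reachable: 81 (grid has 81 open cells total)

Answer: Reachable cells: 81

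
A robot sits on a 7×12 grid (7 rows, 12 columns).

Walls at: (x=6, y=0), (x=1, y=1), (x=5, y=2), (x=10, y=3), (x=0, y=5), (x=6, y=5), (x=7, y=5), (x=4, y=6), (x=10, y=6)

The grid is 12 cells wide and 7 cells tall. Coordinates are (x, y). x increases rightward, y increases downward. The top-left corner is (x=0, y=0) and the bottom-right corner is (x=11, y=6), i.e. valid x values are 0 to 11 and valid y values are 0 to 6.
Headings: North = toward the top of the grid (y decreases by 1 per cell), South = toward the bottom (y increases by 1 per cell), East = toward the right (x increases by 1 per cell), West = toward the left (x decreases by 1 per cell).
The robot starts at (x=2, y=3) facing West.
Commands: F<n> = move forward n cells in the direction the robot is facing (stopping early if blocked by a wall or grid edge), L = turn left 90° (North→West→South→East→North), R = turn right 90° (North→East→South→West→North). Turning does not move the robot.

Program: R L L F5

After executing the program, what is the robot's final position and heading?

Start: (x=2, y=3), facing West
  R: turn right, now facing North
  L: turn left, now facing West
  L: turn left, now facing South
  F5: move forward 3/5 (blocked), now at (x=2, y=6)
Final: (x=2, y=6), facing South

Answer: Final position: (x=2, y=6), facing South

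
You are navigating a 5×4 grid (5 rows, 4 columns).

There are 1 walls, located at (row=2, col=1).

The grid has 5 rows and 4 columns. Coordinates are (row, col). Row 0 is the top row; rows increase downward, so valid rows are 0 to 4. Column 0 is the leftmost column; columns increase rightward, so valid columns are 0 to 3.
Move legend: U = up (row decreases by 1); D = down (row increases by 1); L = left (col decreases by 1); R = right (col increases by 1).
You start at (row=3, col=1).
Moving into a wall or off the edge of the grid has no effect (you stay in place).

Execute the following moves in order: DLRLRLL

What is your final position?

Answer: Final position: (row=4, col=0)

Derivation:
Start: (row=3, col=1)
  D (down): (row=3, col=1) -> (row=4, col=1)
  L (left): (row=4, col=1) -> (row=4, col=0)
  R (right): (row=4, col=0) -> (row=4, col=1)
  L (left): (row=4, col=1) -> (row=4, col=0)
  R (right): (row=4, col=0) -> (row=4, col=1)
  L (left): (row=4, col=1) -> (row=4, col=0)
  L (left): blocked, stay at (row=4, col=0)
Final: (row=4, col=0)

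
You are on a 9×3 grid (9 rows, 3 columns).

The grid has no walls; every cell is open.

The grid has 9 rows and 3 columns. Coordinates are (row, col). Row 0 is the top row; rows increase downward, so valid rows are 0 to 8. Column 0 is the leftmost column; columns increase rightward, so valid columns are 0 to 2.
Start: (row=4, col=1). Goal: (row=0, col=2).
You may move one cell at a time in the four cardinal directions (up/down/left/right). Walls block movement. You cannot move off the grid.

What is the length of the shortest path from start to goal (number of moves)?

Answer: Shortest path length: 5

Derivation:
BFS from (row=4, col=1) until reaching (row=0, col=2):
  Distance 0: (row=4, col=1)
  Distance 1: (row=3, col=1), (row=4, col=0), (row=4, col=2), (row=5, col=1)
  Distance 2: (row=2, col=1), (row=3, col=0), (row=3, col=2), (row=5, col=0), (row=5, col=2), (row=6, col=1)
  Distance 3: (row=1, col=1), (row=2, col=0), (row=2, col=2), (row=6, col=0), (row=6, col=2), (row=7, col=1)
  Distance 4: (row=0, col=1), (row=1, col=0), (row=1, col=2), (row=7, col=0), (row=7, col=2), (row=8, col=1)
  Distance 5: (row=0, col=0), (row=0, col=2), (row=8, col=0), (row=8, col=2)  <- goal reached here
One shortest path (5 moves): (row=4, col=1) -> (row=4, col=2) -> (row=3, col=2) -> (row=2, col=2) -> (row=1, col=2) -> (row=0, col=2)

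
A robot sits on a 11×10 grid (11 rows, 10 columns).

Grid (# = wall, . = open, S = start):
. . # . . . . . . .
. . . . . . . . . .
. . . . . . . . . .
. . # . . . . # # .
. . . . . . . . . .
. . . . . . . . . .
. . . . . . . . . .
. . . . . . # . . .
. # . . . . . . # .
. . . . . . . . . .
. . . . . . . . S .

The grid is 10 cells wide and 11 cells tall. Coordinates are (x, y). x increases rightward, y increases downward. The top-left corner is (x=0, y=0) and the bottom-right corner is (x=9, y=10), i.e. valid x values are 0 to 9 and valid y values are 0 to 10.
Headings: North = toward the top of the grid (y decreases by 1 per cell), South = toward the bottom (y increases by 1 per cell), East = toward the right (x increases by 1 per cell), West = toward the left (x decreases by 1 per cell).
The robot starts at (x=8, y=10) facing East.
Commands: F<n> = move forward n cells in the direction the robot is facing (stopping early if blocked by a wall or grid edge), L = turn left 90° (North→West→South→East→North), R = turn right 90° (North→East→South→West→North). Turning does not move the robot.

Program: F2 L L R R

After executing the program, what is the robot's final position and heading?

Answer: Final position: (x=9, y=10), facing East

Derivation:
Start: (x=8, y=10), facing East
  F2: move forward 1/2 (blocked), now at (x=9, y=10)
  L: turn left, now facing North
  L: turn left, now facing West
  R: turn right, now facing North
  R: turn right, now facing East
Final: (x=9, y=10), facing East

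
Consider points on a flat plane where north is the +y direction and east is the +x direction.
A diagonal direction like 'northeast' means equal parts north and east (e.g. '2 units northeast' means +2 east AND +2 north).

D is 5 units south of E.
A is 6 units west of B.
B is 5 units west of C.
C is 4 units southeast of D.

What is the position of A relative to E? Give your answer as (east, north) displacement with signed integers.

Place E at the origin (east=0, north=0).
  D is 5 units south of E: delta (east=+0, north=-5); D at (east=0, north=-5).
  C is 4 units southeast of D: delta (east=+4, north=-4); C at (east=4, north=-9).
  B is 5 units west of C: delta (east=-5, north=+0); B at (east=-1, north=-9).
  A is 6 units west of B: delta (east=-6, north=+0); A at (east=-7, north=-9).
Therefore A relative to E: (east=-7, north=-9).

Answer: A is at (east=-7, north=-9) relative to E.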